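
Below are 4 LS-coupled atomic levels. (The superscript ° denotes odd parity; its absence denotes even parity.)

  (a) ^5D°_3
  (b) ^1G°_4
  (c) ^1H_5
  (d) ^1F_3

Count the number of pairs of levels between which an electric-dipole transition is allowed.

2

(a)–(b): forbidden (parity, ΔS, ΔL).
(a)–(c): forbidden (ΔS, ΔL, ΔJ).
(a)–(d): forbidden (ΔS).
(b)–(c): allowed.
(b)–(d): allowed.
(c)–(d): forbidden (parity, ΔL, ΔJ).
Allowed pairs: 2 of 6.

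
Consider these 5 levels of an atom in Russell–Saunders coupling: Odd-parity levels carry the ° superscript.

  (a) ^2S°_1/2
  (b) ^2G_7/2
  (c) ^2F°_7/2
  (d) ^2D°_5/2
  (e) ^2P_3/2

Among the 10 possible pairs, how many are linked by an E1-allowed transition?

(a)–(b): forbidden (ΔL, ΔJ).
(a)–(c): forbidden (parity, ΔL, ΔJ).
(a)–(d): forbidden (parity, ΔL, ΔJ).
(a)–(e): allowed.
(b)–(c): allowed.
(b)–(d): forbidden (ΔL).
(b)–(e): forbidden (parity, ΔL, ΔJ).
(c)–(d): forbidden (parity).
(c)–(e): forbidden (ΔL, ΔJ).
(d)–(e): allowed.
Allowed pairs: 3 of 10.

3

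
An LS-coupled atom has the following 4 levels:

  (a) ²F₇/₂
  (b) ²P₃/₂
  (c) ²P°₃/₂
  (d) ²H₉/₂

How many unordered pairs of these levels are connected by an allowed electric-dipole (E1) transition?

1

(a)–(b): forbidden (parity, ΔL, ΔJ).
(a)–(c): forbidden (ΔL, ΔJ).
(a)–(d): forbidden (parity, ΔL).
(b)–(c): allowed.
(b)–(d): forbidden (parity, ΔL, ΔJ).
(c)–(d): forbidden (ΔL, ΔJ).
Allowed pairs: 1 of 6.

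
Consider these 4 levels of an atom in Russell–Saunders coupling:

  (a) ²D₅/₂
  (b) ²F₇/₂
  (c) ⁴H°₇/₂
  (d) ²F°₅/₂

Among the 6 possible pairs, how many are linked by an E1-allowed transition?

(a)–(b): forbidden (parity).
(a)–(c): forbidden (ΔS, ΔL).
(a)–(d): allowed.
(b)–(c): forbidden (ΔS, ΔL).
(b)–(d): allowed.
(c)–(d): forbidden (parity, ΔS, ΔL).
Allowed pairs: 2 of 6.

2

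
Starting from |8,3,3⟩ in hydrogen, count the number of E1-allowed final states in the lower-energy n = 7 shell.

E1 requires Δl = ±1, so l_f ∈ {2, 4}; with 0 ≤ l_f ≤ n_f−1 = 6, the allowed l_f values are {2, 4}.
For l_f = 2: m_f ∈ {m_i−1, m_i, m_i+1} ∩ [−2, 2] = {2} → 1 state.
For l_f = 4: m_f ∈ {m_i−1, m_i, m_i+1} ∩ [−4, 4] = {2, 3, 4} → 3 states.
Total: 4.

4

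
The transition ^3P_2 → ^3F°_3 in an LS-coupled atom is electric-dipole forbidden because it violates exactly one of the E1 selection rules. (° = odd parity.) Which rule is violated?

Reading off the term symbols: S 1→1, L 1→3, J 2→3, parity even→odd.
Parity must change: even → odd — ok.
ΔS = 0: S: 1 → 1 — ok.
ΔL = 0, ±1 (not L=0↔0): L: 1 → 3, ΔL = +2 — fails.
ΔJ = 0, ±1 (not J=0↔0): J: 2 → 3, ΔJ = +1 — ok.

the ΔL = 0, ±1 rule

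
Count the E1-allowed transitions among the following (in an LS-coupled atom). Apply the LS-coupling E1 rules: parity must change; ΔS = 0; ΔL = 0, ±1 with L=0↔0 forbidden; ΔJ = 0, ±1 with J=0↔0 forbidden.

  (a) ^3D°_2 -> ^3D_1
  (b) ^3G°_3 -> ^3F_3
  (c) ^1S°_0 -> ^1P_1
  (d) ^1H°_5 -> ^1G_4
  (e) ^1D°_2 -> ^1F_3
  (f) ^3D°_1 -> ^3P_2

(a) allowed
(b) allowed
(c) allowed
(d) allowed
(e) allowed
(f) allowed
Total allowed: 6 of 6.

6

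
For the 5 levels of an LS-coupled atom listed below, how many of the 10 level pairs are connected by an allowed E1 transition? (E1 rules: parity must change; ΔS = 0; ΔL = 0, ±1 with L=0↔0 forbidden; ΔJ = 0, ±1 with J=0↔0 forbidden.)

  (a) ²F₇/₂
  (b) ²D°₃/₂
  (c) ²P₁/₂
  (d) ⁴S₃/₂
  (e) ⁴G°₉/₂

1

(a)–(b): forbidden (ΔJ).
(a)–(c): forbidden (parity, ΔL, ΔJ).
(a)–(d): forbidden (parity, ΔS, ΔL, ΔJ).
(a)–(e): forbidden (ΔS).
(b)–(c): allowed.
(b)–(d): forbidden (ΔS, ΔL).
(b)–(e): forbidden (parity, ΔS, ΔL, ΔJ).
(c)–(d): forbidden (parity, ΔS).
(c)–(e): forbidden (ΔS, ΔL, ΔJ).
(d)–(e): forbidden (ΔL, ΔJ).
Allowed pairs: 1 of 10.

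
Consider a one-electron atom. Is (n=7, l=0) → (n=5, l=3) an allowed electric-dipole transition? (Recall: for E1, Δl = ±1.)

forbidden

Δl = 3 − 0 = +3; the E1 rule Δl = ±1 is violated.
The transition is electric-dipole forbidden.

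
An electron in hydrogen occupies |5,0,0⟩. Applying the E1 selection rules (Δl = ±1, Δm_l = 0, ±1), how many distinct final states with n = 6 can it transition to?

3

E1 requires Δl = ±1, so l_f ∈ {-1, 1}; with 0 ≤ l_f ≤ n_f−1 = 5, the allowed l_f values are {1}.
For l_f = 1: m_f ∈ {m_i−1, m_i, m_i+1} ∩ [−1, 1] = {-1, 0, 1} → 3 states.
Total: 3.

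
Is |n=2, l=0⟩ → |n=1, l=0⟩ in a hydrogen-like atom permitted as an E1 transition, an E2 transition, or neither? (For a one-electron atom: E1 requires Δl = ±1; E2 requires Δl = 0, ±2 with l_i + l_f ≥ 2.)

Δl = 0 − 0 = +0; l_i + l_f = 0.
E1 (Δl = ±1): not satisfied.
E2 (Δl = 0,±2, l_i+l_f ≥ 2): not satisfied.

neither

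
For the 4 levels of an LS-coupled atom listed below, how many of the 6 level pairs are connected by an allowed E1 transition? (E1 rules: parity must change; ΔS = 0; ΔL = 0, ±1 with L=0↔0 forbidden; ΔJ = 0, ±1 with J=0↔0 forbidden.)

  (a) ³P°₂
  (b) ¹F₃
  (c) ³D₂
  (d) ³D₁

(a)–(b): forbidden (ΔS, ΔL).
(a)–(c): allowed.
(a)–(d): allowed.
(b)–(c): forbidden (parity, ΔS).
(b)–(d): forbidden (parity, ΔS, ΔJ).
(c)–(d): forbidden (parity).
Allowed pairs: 2 of 6.

2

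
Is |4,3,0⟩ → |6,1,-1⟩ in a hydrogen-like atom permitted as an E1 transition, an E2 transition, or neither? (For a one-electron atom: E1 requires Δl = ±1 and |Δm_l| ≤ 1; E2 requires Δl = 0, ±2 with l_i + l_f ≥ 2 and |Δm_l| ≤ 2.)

Δl = 1 − 3 = -2; l_i + l_f = 4.
Δm_l = -1.
E1 (Δl = ±1, |Δm_l| ≤ 1): not satisfied.
E2 (Δl = 0,±2, l_i+l_f ≥ 2, |Δm_l| ≤ 2): satisfied.

E2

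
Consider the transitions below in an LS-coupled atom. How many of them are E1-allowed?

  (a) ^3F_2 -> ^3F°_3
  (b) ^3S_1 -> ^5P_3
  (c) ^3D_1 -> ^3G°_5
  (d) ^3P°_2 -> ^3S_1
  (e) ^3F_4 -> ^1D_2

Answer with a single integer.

2

(a) allowed
(b) forbidden (parity, ΔS, ΔJ fail)
(c) forbidden (ΔL, ΔJ fail)
(d) allowed
(e) forbidden (parity, ΔS, ΔJ fail)
Total allowed: 2 of 5.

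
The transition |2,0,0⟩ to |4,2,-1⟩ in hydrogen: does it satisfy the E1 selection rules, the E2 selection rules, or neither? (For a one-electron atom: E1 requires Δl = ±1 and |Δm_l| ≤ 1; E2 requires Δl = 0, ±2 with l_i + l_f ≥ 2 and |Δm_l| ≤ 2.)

Δl = 2 − 0 = +2; l_i + l_f = 2.
Δm_l = -1.
E1 (Δl = ±1, |Δm_l| ≤ 1): not satisfied.
E2 (Δl = 0,±2, l_i+l_f ≥ 2, |Δm_l| ≤ 2): satisfied.

E2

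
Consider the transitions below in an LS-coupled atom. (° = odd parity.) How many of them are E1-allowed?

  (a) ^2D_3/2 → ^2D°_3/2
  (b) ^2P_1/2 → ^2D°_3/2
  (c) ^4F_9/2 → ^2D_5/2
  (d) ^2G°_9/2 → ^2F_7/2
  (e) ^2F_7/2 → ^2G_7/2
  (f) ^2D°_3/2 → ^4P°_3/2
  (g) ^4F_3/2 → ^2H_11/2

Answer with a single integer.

3

(a) allowed
(b) allowed
(c) forbidden (parity, ΔS, ΔJ fail)
(d) allowed
(e) forbidden (parity fails)
(f) forbidden (parity, ΔS fail)
(g) forbidden (parity, ΔS, ΔL, ΔJ fail)
Total allowed: 3 of 7.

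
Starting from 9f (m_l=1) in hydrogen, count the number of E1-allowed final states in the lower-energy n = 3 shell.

E1 requires Δl = ±1, so l_f ∈ {2, 4}; with 0 ≤ l_f ≤ n_f−1 = 2, the allowed l_f values are {2}.
For l_f = 2: m_f ∈ {m_i−1, m_i, m_i+1} ∩ [−2, 2] = {0, 1, 2} → 3 states.
Total: 3.

3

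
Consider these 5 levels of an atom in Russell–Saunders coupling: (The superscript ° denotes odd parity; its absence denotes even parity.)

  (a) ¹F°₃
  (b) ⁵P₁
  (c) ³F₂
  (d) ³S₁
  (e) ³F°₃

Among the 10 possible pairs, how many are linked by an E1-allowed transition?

(a)–(b): forbidden (ΔS, ΔL, ΔJ).
(a)–(c): forbidden (ΔS).
(a)–(d): forbidden (ΔS, ΔL, ΔJ).
(a)–(e): forbidden (parity, ΔS).
(b)–(c): forbidden (parity, ΔS, ΔL).
(b)–(d): forbidden (parity, ΔS).
(b)–(e): forbidden (ΔS, ΔL, ΔJ).
(c)–(d): forbidden (parity, ΔL).
(c)–(e): allowed.
(d)–(e): forbidden (ΔL, ΔJ).
Allowed pairs: 1 of 10.

1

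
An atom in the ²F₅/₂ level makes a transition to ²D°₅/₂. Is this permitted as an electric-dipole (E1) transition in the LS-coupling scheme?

allowed

Initial level: S=1/2, L=3, J=5/2, parity even. Final level: S=1/2, L=2, J=5/2, parity odd.
Parity must change: even → odd — satisfied.
ΔS = 0: S: 1/2 → 1/2 — satisfied.
ΔL = 0, ±1 (not L=0↔0): L: 3 → 2, ΔL = -1 — satisfied.
ΔJ = 0, ±1 (not J=0↔0): J: 5/2 → 5/2, ΔJ = +0 — satisfied.
All four E1 rules are satisfied.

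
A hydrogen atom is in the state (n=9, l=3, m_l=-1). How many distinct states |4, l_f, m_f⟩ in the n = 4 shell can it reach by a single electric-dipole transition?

3

E1 requires Δl = ±1, so l_f ∈ {2, 4}; with 0 ≤ l_f ≤ n_f−1 = 3, the allowed l_f values are {2}.
For l_f = 2: m_f ∈ {m_i−1, m_i, m_i+1} ∩ [−2, 2] = {-2, -1, 0} → 3 states.
Total: 3.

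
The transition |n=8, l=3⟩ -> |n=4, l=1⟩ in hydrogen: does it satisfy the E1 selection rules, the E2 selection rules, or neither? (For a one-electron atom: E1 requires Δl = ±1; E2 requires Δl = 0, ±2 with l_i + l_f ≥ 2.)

E2

Δl = 1 − 3 = -2; l_i + l_f = 4.
E1 (Δl = ±1): not satisfied.
E2 (Δl = 0,±2, l_i+l_f ≥ 2): satisfied.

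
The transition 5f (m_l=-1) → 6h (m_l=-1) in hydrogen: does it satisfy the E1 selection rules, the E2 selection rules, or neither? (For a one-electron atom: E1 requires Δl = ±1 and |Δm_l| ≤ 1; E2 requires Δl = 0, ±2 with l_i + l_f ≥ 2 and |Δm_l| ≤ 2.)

E2

Δl = 5 − 3 = +2; l_i + l_f = 8.
Δm_l = +0.
E1 (Δl = ±1, |Δm_l| ≤ 1): not satisfied.
E2 (Δl = 0,±2, l_i+l_f ≥ 2, |Δm_l| ≤ 2): satisfied.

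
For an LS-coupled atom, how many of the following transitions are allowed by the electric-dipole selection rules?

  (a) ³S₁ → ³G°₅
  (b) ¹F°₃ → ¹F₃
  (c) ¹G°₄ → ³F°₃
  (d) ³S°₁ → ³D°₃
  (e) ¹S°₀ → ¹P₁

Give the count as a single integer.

(a) forbidden (ΔL, ΔJ fail)
(b) allowed
(c) forbidden (parity, ΔS fail)
(d) forbidden (parity, ΔL, ΔJ fail)
(e) allowed
Total allowed: 2 of 5.

2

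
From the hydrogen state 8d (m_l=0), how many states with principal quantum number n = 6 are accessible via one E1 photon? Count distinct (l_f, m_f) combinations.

6

E1 requires Δl = ±1, so l_f ∈ {1, 3}; with 0 ≤ l_f ≤ n_f−1 = 5, the allowed l_f values are {1, 3}.
For l_f = 1: m_f ∈ {m_i−1, m_i, m_i+1} ∩ [−1, 1] = {-1, 0, 1} → 3 states.
For l_f = 3: m_f ∈ {m_i−1, m_i, m_i+1} ∩ [−3, 3] = {-1, 0, 1} → 3 states.
Total: 6.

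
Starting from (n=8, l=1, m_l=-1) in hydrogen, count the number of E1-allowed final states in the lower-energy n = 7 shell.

E1 requires Δl = ±1, so l_f ∈ {0, 2}; with 0 ≤ l_f ≤ n_f−1 = 6, the allowed l_f values are {0, 2}.
For l_f = 0: m_f ∈ {m_i−1, m_i, m_i+1} ∩ [−0, 0] = {0} → 1 state.
For l_f = 2: m_f ∈ {m_i−1, m_i, m_i+1} ∩ [−2, 2] = {-2, -1, 0} → 3 states.
Total: 4.

4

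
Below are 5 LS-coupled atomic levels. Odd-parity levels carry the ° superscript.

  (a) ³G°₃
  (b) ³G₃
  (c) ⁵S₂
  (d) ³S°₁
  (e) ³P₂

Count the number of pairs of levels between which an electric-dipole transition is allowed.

2

(a)–(b): allowed.
(a)–(c): forbidden (ΔS, ΔL).
(a)–(d): forbidden (parity, ΔL, ΔJ).
(a)–(e): forbidden (ΔL).
(b)–(c): forbidden (parity, ΔS, ΔL).
(b)–(d): forbidden (ΔL, ΔJ).
(b)–(e): forbidden (parity, ΔL).
(c)–(d): forbidden (ΔS, ΔL).
(c)–(e): forbidden (parity, ΔS).
(d)–(e): allowed.
Allowed pairs: 2 of 10.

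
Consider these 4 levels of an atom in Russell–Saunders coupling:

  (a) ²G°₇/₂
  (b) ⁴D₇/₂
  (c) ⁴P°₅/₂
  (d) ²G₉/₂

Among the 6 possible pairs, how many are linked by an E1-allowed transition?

(a)–(b): forbidden (ΔS, ΔL).
(a)–(c): forbidden (parity, ΔS, ΔL).
(a)–(d): allowed.
(b)–(c): allowed.
(b)–(d): forbidden (parity, ΔS, ΔL).
(c)–(d): forbidden (ΔS, ΔL, ΔJ).
Allowed pairs: 2 of 6.

2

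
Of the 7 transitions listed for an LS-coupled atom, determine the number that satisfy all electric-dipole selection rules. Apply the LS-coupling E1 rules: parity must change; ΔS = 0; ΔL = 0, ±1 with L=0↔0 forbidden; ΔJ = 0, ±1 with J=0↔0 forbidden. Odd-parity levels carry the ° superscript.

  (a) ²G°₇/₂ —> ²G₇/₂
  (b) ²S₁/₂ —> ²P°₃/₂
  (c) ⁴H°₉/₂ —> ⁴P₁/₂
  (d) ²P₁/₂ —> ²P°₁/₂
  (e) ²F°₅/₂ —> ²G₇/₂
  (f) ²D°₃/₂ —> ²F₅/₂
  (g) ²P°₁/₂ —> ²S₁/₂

(a) allowed
(b) allowed
(c) forbidden (ΔL, ΔJ fail)
(d) allowed
(e) allowed
(f) allowed
(g) allowed
Total allowed: 6 of 7.

6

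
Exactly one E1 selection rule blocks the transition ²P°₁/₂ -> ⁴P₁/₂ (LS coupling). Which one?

Initial level: S=1/2, L=1, J=1/2, parity odd. Final level: S=3/2, L=1, J=1/2, parity even.
Parity must change: odd → even — ok.
ΔS = 0: S: 1/2 → 3/2 — fails.
ΔL = 0, ±1 (not L=0↔0): L: 1 → 1, ΔL = +0 — ok.
ΔJ = 0, ±1 (not J=0↔0): J: 1/2 → 1/2, ΔJ = +0 — ok.

the ΔS = 0 rule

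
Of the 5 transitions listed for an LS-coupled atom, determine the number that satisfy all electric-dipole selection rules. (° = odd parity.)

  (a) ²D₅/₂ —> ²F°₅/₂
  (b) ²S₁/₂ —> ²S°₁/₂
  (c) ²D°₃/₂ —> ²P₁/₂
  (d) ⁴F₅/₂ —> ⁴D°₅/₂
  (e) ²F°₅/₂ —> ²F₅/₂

4

(a) allowed
(b) forbidden (ΔL fails)
(c) allowed
(d) allowed
(e) allowed
Total allowed: 4 of 5.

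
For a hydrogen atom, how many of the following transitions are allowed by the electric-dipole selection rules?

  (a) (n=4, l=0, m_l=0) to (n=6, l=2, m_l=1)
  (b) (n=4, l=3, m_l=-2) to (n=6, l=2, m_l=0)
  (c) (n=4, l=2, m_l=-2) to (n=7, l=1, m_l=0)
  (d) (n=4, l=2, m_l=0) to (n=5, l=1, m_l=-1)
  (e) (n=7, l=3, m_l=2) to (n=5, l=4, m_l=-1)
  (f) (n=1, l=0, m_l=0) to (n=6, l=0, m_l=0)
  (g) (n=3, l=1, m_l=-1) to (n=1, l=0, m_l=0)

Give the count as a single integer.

2

(a) forbidden — Δl = +2 (E1 requires Δl = ±1)
(b) forbidden — Δm_l = +2 (E1 requires Δm_l = 0, ±1)
(c) forbidden — Δm_l = +2 (E1 requires Δm_l = 0, ±1)
(d) allowed
(e) forbidden — Δm_l = -3 (E1 requires Δm_l = 0, ±1)
(f) forbidden — Δl = +0 (E1 requires Δl = ±1)
(g) allowed
Total allowed: 2 of 7.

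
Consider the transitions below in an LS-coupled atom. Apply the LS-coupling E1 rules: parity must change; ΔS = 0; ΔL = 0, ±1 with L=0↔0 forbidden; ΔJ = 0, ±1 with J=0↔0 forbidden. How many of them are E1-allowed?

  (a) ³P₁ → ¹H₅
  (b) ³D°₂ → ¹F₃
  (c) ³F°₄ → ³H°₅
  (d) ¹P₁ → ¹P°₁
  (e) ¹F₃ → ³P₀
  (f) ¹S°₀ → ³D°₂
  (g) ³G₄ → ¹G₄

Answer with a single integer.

1

(a) forbidden (parity, ΔS, ΔL, ΔJ fail)
(b) forbidden (ΔS fails)
(c) forbidden (parity, ΔL fail)
(d) allowed
(e) forbidden (parity, ΔS, ΔL, ΔJ fail)
(f) forbidden (parity, ΔS, ΔL, ΔJ fail)
(g) forbidden (parity, ΔS fail)
Total allowed: 1 of 7.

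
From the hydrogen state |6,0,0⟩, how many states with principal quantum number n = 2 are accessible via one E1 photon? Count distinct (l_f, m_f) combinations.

3

E1 requires Δl = ±1, so l_f ∈ {-1, 1}; with 0 ≤ l_f ≤ n_f−1 = 1, the allowed l_f values are {1}.
For l_f = 1: m_f ∈ {m_i−1, m_i, m_i+1} ∩ [−1, 1] = {-1, 0, 1} → 3 states.
Total: 3.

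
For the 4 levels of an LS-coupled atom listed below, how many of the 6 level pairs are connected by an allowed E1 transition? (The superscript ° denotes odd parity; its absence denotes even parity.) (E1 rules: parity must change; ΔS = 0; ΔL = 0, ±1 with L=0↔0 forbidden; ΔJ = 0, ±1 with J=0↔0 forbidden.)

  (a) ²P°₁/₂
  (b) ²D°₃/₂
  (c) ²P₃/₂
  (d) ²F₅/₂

(a)–(b): forbidden (parity).
(a)–(c): allowed.
(a)–(d): forbidden (ΔL, ΔJ).
(b)–(c): allowed.
(b)–(d): allowed.
(c)–(d): forbidden (parity, ΔL).
Allowed pairs: 3 of 6.

3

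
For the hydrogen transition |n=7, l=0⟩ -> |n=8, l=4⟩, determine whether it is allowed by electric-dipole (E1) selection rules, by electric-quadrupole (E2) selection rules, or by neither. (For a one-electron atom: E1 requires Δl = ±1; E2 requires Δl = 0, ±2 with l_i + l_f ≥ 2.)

Δl = 4 − 0 = +4; l_i + l_f = 4.
E1 (Δl = ±1): not satisfied.
E2 (Δl = 0,±2, l_i+l_f ≥ 2): not satisfied.

neither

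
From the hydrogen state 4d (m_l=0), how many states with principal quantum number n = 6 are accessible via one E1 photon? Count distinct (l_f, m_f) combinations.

E1 requires Δl = ±1, so l_f ∈ {1, 3}; with 0 ≤ l_f ≤ n_f−1 = 5, the allowed l_f values are {1, 3}.
For l_f = 1: m_f ∈ {m_i−1, m_i, m_i+1} ∩ [−1, 1] = {-1, 0, 1} → 3 states.
For l_f = 3: m_f ∈ {m_i−1, m_i, m_i+1} ∩ [−3, 3] = {-1, 0, 1} → 3 states.
Total: 6.

6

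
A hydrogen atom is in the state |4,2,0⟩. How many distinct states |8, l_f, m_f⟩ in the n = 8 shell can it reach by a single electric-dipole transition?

E1 requires Δl = ±1, so l_f ∈ {1, 3}; with 0 ≤ l_f ≤ n_f−1 = 7, the allowed l_f values are {1, 3}.
For l_f = 1: m_f ∈ {m_i−1, m_i, m_i+1} ∩ [−1, 1] = {-1, 0, 1} → 3 states.
For l_f = 3: m_f ∈ {m_i−1, m_i, m_i+1} ∩ [−3, 3] = {-1, 0, 1} → 3 states.
Total: 6.

6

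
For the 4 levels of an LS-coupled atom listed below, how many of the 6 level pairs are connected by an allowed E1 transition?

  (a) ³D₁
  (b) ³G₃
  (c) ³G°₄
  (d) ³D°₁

2

(a)–(b): forbidden (parity, ΔL, ΔJ).
(a)–(c): forbidden (ΔL, ΔJ).
(a)–(d): allowed.
(b)–(c): allowed.
(b)–(d): forbidden (ΔL, ΔJ).
(c)–(d): forbidden (parity, ΔL, ΔJ).
Allowed pairs: 2 of 6.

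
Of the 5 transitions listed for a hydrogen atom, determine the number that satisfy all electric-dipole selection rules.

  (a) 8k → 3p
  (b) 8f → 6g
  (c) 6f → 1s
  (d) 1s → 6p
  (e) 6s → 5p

3

(a) forbidden — Δl = -6 (E1 requires Δl = ±1)
(b) allowed
(c) forbidden — Δl = -3 (E1 requires Δl = ±1)
(d) allowed
(e) allowed
Total allowed: 3 of 5.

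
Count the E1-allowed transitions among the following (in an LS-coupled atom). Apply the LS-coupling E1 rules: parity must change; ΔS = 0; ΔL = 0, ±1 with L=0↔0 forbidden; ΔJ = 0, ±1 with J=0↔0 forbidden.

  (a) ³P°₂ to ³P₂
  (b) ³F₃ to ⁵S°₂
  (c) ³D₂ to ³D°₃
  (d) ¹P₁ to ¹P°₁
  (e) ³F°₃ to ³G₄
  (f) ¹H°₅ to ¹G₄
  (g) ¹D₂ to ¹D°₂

(a) allowed
(b) forbidden (ΔS, ΔL fail)
(c) allowed
(d) allowed
(e) allowed
(f) allowed
(g) allowed
Total allowed: 6 of 7.

6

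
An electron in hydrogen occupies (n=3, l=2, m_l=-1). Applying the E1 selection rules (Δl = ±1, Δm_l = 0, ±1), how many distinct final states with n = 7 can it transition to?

E1 requires Δl = ±1, so l_f ∈ {1, 3}; with 0 ≤ l_f ≤ n_f−1 = 6, the allowed l_f values are {1, 3}.
For l_f = 1: m_f ∈ {m_i−1, m_i, m_i+1} ∩ [−1, 1] = {-1, 0} → 2 states.
For l_f = 3: m_f ∈ {m_i−1, m_i, m_i+1} ∩ [−3, 3] = {-2, -1, 0} → 3 states.
Total: 5.

5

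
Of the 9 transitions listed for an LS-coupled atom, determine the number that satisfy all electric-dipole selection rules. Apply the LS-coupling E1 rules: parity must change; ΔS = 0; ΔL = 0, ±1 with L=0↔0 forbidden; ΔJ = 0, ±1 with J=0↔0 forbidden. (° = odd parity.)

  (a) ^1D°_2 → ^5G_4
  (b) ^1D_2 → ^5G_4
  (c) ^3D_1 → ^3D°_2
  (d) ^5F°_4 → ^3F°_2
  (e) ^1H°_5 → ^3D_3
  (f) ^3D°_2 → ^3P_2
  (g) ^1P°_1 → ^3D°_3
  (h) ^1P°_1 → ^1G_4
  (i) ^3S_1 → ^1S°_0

2

(a) forbidden (ΔS, ΔL, ΔJ fail)
(b) forbidden (parity, ΔS, ΔL, ΔJ fail)
(c) allowed
(d) forbidden (parity, ΔS, ΔJ fail)
(e) forbidden (ΔS, ΔL, ΔJ fail)
(f) allowed
(g) forbidden (parity, ΔS, ΔJ fail)
(h) forbidden (ΔL, ΔJ fail)
(i) forbidden (ΔS, ΔL fail)
Total allowed: 2 of 9.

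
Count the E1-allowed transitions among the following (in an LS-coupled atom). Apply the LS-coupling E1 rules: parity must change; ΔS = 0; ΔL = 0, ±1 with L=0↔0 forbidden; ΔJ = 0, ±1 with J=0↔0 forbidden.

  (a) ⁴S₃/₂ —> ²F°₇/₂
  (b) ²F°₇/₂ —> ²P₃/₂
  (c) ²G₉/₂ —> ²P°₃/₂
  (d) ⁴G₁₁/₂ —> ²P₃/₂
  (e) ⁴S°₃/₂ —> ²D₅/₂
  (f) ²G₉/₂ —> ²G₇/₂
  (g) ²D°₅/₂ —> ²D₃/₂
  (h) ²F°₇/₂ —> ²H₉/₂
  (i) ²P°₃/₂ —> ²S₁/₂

2

(a) forbidden (ΔS, ΔL, ΔJ fail)
(b) forbidden (ΔL, ΔJ fail)
(c) forbidden (ΔL, ΔJ fail)
(d) forbidden (parity, ΔS, ΔL, ΔJ fail)
(e) forbidden (ΔS, ΔL fail)
(f) forbidden (parity fails)
(g) allowed
(h) forbidden (ΔL fails)
(i) allowed
Total allowed: 2 of 9.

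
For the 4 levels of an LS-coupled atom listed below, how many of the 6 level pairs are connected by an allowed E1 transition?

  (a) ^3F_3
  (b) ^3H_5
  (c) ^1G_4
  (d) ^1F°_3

1

(a)–(b): forbidden (parity, ΔL, ΔJ).
(a)–(c): forbidden (parity, ΔS).
(a)–(d): forbidden (ΔS).
(b)–(c): forbidden (parity, ΔS).
(b)–(d): forbidden (ΔS, ΔL, ΔJ).
(c)–(d): allowed.
Allowed pairs: 1 of 6.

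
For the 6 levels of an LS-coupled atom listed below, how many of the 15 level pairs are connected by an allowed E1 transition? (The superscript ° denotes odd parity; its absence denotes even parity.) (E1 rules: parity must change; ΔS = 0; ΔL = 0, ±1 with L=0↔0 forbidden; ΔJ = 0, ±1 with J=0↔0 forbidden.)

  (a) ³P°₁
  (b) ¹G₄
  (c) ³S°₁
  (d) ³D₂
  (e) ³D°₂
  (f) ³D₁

4

(a)–(b): forbidden (ΔS, ΔL, ΔJ).
(a)–(c): forbidden (parity).
(a)–(d): allowed.
(a)–(e): forbidden (parity).
(a)–(f): allowed.
(b)–(c): forbidden (ΔS, ΔL, ΔJ).
(b)–(d): forbidden (parity, ΔS, ΔL, ΔJ).
(b)–(e): forbidden (ΔS, ΔL, ΔJ).
(b)–(f): forbidden (parity, ΔS, ΔL, ΔJ).
(c)–(d): forbidden (ΔL).
(c)–(e): forbidden (parity, ΔL).
(c)–(f): forbidden (ΔL).
(d)–(e): allowed.
(d)–(f): forbidden (parity).
(e)–(f): allowed.
Allowed pairs: 4 of 15.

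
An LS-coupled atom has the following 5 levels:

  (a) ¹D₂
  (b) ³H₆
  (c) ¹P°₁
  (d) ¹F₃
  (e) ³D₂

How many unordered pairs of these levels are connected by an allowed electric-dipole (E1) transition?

(a)–(b): forbidden (parity, ΔS, ΔL, ΔJ).
(a)–(c): allowed.
(a)–(d): forbidden (parity).
(a)–(e): forbidden (parity, ΔS).
(b)–(c): forbidden (ΔS, ΔL, ΔJ).
(b)–(d): forbidden (parity, ΔS, ΔL, ΔJ).
(b)–(e): forbidden (parity, ΔL, ΔJ).
(c)–(d): forbidden (ΔL, ΔJ).
(c)–(e): forbidden (ΔS).
(d)–(e): forbidden (parity, ΔS).
Allowed pairs: 1 of 10.

1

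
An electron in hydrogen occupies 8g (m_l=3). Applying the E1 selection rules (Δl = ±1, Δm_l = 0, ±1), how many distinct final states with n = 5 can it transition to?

2

E1 requires Δl = ±1, so l_f ∈ {3, 5}; with 0 ≤ l_f ≤ n_f−1 = 4, the allowed l_f values are {3}.
For l_f = 3: m_f ∈ {m_i−1, m_i, m_i+1} ∩ [−3, 3] = {2, 3} → 2 states.
Total: 2.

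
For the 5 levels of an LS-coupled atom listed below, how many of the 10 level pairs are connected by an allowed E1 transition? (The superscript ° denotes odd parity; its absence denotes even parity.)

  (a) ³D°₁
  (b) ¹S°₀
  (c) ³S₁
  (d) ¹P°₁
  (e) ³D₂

1

(a)–(b): forbidden (parity, ΔS, ΔL).
(a)–(c): forbidden (ΔL).
(a)–(d): forbidden (parity, ΔS).
(a)–(e): allowed.
(b)–(c): forbidden (ΔS, ΔL).
(b)–(d): forbidden (parity).
(b)–(e): forbidden (ΔS, ΔL, ΔJ).
(c)–(d): forbidden (ΔS).
(c)–(e): forbidden (parity, ΔL).
(d)–(e): forbidden (ΔS).
Allowed pairs: 1 of 10.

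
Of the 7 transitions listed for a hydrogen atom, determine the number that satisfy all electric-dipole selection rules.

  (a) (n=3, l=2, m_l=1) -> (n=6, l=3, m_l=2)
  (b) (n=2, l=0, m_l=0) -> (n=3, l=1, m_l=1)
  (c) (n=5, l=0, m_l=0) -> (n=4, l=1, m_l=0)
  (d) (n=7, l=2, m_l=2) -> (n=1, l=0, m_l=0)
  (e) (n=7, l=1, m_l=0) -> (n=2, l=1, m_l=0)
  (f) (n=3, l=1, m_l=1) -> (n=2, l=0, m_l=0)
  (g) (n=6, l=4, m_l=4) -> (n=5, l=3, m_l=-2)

(a) allowed
(b) allowed
(c) allowed
(d) forbidden — Δl = -2 (E1 requires Δl = ±1); Δm_l = -2 (E1 requires Δm_l = 0, ±1)
(e) forbidden — Δl = +0 (E1 requires Δl = ±1)
(f) allowed
(g) forbidden — Δm_l = -6 (E1 requires Δm_l = 0, ±1)
Total allowed: 4 of 7.

4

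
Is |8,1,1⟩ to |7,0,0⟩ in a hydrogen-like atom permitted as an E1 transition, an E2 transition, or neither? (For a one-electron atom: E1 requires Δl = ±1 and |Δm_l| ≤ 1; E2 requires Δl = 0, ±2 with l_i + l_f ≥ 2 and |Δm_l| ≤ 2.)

Δl = 0 − 1 = -1; l_i + l_f = 1.
Δm_l = -1.
E1 (Δl = ±1, |Δm_l| ≤ 1): satisfied.
E2 (Δl = 0,±2, l_i+l_f ≥ 2, |Δm_l| ≤ 2): not satisfied.

E1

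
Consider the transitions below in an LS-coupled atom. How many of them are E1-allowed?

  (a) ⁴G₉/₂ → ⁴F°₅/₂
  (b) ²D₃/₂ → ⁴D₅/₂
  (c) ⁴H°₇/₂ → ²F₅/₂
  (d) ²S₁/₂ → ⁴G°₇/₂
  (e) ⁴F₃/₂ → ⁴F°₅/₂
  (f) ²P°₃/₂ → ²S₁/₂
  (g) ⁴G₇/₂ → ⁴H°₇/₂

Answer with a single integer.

(a) forbidden (ΔJ fails)
(b) forbidden (parity, ΔS fail)
(c) forbidden (ΔS, ΔL fail)
(d) forbidden (ΔS, ΔL, ΔJ fail)
(e) allowed
(f) allowed
(g) allowed
Total allowed: 3 of 7.

3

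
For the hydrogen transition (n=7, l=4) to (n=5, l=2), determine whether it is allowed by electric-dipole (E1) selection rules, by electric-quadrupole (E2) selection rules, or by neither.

E2

Δl = 2 − 4 = -2; l_i + l_f = 6.
E1 (Δl = ±1): not satisfied.
E2 (Δl = 0,±2, l_i+l_f ≥ 2): satisfied.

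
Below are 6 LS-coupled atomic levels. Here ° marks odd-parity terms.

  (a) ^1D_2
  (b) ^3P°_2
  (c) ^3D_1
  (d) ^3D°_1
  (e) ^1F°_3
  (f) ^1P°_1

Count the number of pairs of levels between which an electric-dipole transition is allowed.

4

(a)–(b): forbidden (ΔS).
(a)–(c): forbidden (parity, ΔS).
(a)–(d): forbidden (ΔS).
(a)–(e): allowed.
(a)–(f): allowed.
(b)–(c): allowed.
(b)–(d): forbidden (parity).
(b)–(e): forbidden (parity, ΔS, ΔL).
(b)–(f): forbidden (parity, ΔS).
(c)–(d): allowed.
(c)–(e): forbidden (ΔS, ΔJ).
(c)–(f): forbidden (ΔS).
(d)–(e): forbidden (parity, ΔS, ΔJ).
(d)–(f): forbidden (parity, ΔS).
(e)–(f): forbidden (parity, ΔL, ΔJ).
Allowed pairs: 4 of 15.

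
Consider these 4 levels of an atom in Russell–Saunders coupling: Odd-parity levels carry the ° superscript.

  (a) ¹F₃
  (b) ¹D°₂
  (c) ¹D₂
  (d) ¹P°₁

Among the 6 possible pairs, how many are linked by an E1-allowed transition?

(a)–(b): allowed.
(a)–(c): forbidden (parity).
(a)–(d): forbidden (ΔL, ΔJ).
(b)–(c): allowed.
(b)–(d): forbidden (parity).
(c)–(d): allowed.
Allowed pairs: 3 of 6.

3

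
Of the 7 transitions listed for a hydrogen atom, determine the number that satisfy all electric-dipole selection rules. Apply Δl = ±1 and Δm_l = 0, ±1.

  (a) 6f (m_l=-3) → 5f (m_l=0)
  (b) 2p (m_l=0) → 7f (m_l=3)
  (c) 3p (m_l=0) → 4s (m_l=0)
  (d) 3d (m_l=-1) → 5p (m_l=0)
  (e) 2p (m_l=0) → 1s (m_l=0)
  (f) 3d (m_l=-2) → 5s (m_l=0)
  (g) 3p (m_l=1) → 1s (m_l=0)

4

(a) forbidden — Δl = +0 (E1 requires Δl = ±1); Δm_l = +3 (E1 requires Δm_l = 0, ±1)
(b) forbidden — Δl = +2 (E1 requires Δl = ±1); Δm_l = +3 (E1 requires Δm_l = 0, ±1)
(c) allowed
(d) allowed
(e) allowed
(f) forbidden — Δl = -2 (E1 requires Δl = ±1); Δm_l = +2 (E1 requires Δm_l = 0, ±1)
(g) allowed
Total allowed: 4 of 7.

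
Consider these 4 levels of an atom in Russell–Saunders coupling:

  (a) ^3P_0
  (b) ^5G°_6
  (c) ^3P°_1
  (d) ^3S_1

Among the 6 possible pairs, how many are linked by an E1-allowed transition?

2

(a)–(b): forbidden (ΔS, ΔL, ΔJ).
(a)–(c): allowed.
(a)–(d): forbidden (parity).
(b)–(c): forbidden (parity, ΔS, ΔL, ΔJ).
(b)–(d): forbidden (ΔS, ΔL, ΔJ).
(c)–(d): allowed.
Allowed pairs: 2 of 6.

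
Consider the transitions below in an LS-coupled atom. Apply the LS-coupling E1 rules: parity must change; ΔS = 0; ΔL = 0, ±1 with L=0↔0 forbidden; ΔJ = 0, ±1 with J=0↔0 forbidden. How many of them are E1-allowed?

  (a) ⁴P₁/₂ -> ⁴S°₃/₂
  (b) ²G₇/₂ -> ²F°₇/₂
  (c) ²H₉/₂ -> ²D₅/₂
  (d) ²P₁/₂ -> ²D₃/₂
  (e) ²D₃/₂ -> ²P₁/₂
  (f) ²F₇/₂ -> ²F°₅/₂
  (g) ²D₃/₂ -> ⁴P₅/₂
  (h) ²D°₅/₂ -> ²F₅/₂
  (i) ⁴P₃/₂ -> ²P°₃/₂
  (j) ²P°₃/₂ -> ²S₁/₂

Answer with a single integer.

(a) allowed
(b) allowed
(c) forbidden (parity, ΔL, ΔJ fail)
(d) forbidden (parity fails)
(e) forbidden (parity fails)
(f) allowed
(g) forbidden (parity, ΔS fail)
(h) allowed
(i) forbidden (ΔS fails)
(j) allowed
Total allowed: 5 of 10.

5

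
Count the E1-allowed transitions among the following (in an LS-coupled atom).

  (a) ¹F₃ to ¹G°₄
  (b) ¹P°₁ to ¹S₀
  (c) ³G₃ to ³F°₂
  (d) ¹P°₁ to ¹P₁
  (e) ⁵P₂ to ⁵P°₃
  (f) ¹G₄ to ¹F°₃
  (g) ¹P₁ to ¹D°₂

7

(a) allowed
(b) allowed
(c) allowed
(d) allowed
(e) allowed
(f) allowed
(g) allowed
Total allowed: 7 of 7.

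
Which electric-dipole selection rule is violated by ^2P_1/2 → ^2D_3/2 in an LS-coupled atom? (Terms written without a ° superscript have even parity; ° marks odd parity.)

parity

Parity must change: even → even — fails.
ΔS = 0: S: 1/2 → 1/2 — ok.
ΔL = 0, ±1 (not L=0↔0): L: 1 → 2, ΔL = +1 — ok.
ΔJ = 0, ±1 (not J=0↔0): J: 1/2 → 3/2, ΔJ = +1 — ok.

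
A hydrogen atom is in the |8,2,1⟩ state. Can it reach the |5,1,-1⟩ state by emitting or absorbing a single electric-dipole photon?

Initial l = 2, final l = 1, so Δl = -1. E1 requires Δl = ±1: satisfied.
m_l: 1 → -1 (Δm_l = -2). |Δm_l| ≤ 1 violated.
The transition is electric-dipole forbidden.

forbidden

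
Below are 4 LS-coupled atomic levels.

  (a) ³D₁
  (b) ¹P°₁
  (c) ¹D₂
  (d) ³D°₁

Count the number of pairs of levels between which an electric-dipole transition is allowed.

2

(a)–(b): forbidden (ΔS).
(a)–(c): forbidden (parity, ΔS).
(a)–(d): allowed.
(b)–(c): allowed.
(b)–(d): forbidden (parity, ΔS).
(c)–(d): forbidden (ΔS).
Allowed pairs: 2 of 6.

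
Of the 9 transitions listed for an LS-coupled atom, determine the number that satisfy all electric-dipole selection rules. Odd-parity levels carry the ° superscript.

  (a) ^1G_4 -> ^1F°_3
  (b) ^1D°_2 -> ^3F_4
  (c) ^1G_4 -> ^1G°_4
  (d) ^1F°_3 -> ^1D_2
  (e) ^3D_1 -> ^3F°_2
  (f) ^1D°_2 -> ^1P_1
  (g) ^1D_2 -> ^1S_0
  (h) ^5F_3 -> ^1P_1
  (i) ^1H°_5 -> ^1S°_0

5

(a) allowed
(b) forbidden (ΔS, ΔJ fail)
(c) allowed
(d) allowed
(e) allowed
(f) allowed
(g) forbidden (parity, ΔL, ΔJ fail)
(h) forbidden (parity, ΔS, ΔL, ΔJ fail)
(i) forbidden (parity, ΔL, ΔJ fail)
Total allowed: 5 of 9.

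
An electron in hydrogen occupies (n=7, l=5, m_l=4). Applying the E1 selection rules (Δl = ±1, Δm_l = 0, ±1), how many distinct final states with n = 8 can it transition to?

5

E1 requires Δl = ±1, so l_f ∈ {4, 6}; with 0 ≤ l_f ≤ n_f−1 = 7, the allowed l_f values are {4, 6}.
For l_f = 4: m_f ∈ {m_i−1, m_i, m_i+1} ∩ [−4, 4] = {3, 4} → 2 states.
For l_f = 6: m_f ∈ {m_i−1, m_i, m_i+1} ∩ [−6, 6] = {3, 4, 5} → 3 states.
Total: 5.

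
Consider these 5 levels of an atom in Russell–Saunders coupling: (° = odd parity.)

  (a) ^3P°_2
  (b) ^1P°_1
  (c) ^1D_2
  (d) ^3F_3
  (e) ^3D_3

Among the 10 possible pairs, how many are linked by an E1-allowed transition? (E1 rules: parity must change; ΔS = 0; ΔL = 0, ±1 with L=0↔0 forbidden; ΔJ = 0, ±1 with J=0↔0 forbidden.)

2

(a)–(b): forbidden (parity, ΔS).
(a)–(c): forbidden (ΔS).
(a)–(d): forbidden (ΔL).
(a)–(e): allowed.
(b)–(c): allowed.
(b)–(d): forbidden (ΔS, ΔL, ΔJ).
(b)–(e): forbidden (ΔS, ΔJ).
(c)–(d): forbidden (parity, ΔS).
(c)–(e): forbidden (parity, ΔS).
(d)–(e): forbidden (parity).
Allowed pairs: 2 of 10.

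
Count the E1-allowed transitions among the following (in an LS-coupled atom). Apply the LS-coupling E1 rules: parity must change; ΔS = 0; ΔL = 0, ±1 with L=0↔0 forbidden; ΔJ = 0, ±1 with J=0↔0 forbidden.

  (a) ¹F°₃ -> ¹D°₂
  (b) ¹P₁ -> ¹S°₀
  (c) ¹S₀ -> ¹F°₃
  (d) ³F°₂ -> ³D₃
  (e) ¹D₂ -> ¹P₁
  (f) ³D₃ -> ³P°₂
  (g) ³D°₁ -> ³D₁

(a) forbidden (parity fails)
(b) allowed
(c) forbidden (ΔL, ΔJ fail)
(d) allowed
(e) forbidden (parity fails)
(f) allowed
(g) allowed
Total allowed: 4 of 7.

4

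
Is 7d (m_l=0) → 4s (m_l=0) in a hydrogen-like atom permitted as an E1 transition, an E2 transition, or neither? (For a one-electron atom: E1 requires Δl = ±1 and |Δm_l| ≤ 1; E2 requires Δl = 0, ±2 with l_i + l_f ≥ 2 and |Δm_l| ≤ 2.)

Δl = 0 − 2 = -2; l_i + l_f = 2.
Δm_l = +0.
E1 (Δl = ±1, |Δm_l| ≤ 1): not satisfied.
E2 (Δl = 0,±2, l_i+l_f ≥ 2, |Δm_l| ≤ 2): satisfied.

E2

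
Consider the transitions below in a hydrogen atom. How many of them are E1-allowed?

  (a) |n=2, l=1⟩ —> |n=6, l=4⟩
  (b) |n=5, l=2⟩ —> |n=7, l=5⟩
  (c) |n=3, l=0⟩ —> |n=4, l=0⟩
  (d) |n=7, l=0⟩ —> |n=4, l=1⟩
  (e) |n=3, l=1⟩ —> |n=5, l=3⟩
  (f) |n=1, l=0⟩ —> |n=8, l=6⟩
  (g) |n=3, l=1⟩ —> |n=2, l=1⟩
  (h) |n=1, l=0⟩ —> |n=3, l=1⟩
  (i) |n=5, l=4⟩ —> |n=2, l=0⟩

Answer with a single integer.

2

(a) forbidden — Δl = +3 (E1 requires Δl = ±1)
(b) forbidden — Δl = +3 (E1 requires Δl = ±1)
(c) forbidden — Δl = +0 (E1 requires Δl = ±1)
(d) allowed
(e) forbidden — Δl = +2 (E1 requires Δl = ±1)
(f) forbidden — Δl = +6 (E1 requires Δl = ±1)
(g) forbidden — Δl = +0 (E1 requires Δl = ±1)
(h) allowed
(i) forbidden — Δl = -4 (E1 requires Δl = ±1)
Total allowed: 2 of 9.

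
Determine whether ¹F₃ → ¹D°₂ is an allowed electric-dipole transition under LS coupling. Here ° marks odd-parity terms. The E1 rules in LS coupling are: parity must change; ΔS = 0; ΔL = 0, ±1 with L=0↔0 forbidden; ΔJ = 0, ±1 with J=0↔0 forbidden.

allowed

Parity must change: even → odd — satisfied.
ΔL = 0, ±1 (not L=0↔0): L: 3 → 2, ΔL = -1 — satisfied.
ΔJ = 0, ±1 (not J=0↔0): J: 3 → 2, ΔJ = -1 — satisfied.
ΔS = 0: S: 0 → 0 — satisfied.
All four E1 rules are satisfied.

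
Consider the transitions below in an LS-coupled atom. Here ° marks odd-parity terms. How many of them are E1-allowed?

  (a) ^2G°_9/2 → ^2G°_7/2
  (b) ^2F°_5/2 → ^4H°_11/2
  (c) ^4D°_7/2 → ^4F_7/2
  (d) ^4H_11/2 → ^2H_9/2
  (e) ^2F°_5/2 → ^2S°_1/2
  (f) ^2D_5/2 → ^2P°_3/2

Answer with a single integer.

2

(a) forbidden (parity fails)
(b) forbidden (parity, ΔS, ΔL, ΔJ fail)
(c) allowed
(d) forbidden (parity, ΔS fail)
(e) forbidden (parity, ΔL, ΔJ fail)
(f) allowed
Total allowed: 2 of 6.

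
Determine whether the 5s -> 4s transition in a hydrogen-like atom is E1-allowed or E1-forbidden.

l: 0 → 0 (Δl = +0). Δl = ±1 fails.
The transition is electric-dipole forbidden.

forbidden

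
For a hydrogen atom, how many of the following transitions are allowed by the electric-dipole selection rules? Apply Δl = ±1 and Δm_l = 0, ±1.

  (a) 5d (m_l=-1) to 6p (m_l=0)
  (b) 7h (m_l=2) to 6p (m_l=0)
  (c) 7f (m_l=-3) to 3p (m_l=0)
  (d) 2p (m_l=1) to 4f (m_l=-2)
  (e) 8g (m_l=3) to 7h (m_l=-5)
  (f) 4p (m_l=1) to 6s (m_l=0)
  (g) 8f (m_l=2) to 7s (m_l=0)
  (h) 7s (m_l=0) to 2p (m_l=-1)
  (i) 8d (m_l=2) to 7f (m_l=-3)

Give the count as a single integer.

3

(a) allowed
(b) forbidden — Δl = -4 (E1 requires Δl = ±1); Δm_l = -2 (E1 requires Δm_l = 0, ±1)
(c) forbidden — Δl = -2 (E1 requires Δl = ±1); Δm_l = +3 (E1 requires Δm_l = 0, ±1)
(d) forbidden — Δl = +2 (E1 requires Δl = ±1); Δm_l = -3 (E1 requires Δm_l = 0, ±1)
(e) forbidden — Δm_l = -8 (E1 requires Δm_l = 0, ±1)
(f) allowed
(g) forbidden — Δl = -3 (E1 requires Δl = ±1); Δm_l = -2 (E1 requires Δm_l = 0, ±1)
(h) allowed
(i) forbidden — Δm_l = -5 (E1 requires Δm_l = 0, ±1)
Total allowed: 3 of 9.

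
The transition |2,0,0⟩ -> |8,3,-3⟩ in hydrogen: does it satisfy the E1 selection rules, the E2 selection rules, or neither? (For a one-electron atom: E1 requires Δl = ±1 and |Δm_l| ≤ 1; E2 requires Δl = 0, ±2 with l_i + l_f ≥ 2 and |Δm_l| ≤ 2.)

neither

Δl = 3 − 0 = +3; l_i + l_f = 3.
Δm_l = -3.
E1 (Δl = ±1, |Δm_l| ≤ 1): not satisfied.
E2 (Δl = 0,±2, l_i+l_f ≥ 2, |Δm_l| ≤ 2): not satisfied.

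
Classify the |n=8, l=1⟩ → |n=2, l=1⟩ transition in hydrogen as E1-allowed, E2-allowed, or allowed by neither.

E2

Δl = 1 − 1 = +0; l_i + l_f = 2.
E1 (Δl = ±1): not satisfied.
E2 (Δl = 0,±2, l_i+l_f ≥ 2): satisfied.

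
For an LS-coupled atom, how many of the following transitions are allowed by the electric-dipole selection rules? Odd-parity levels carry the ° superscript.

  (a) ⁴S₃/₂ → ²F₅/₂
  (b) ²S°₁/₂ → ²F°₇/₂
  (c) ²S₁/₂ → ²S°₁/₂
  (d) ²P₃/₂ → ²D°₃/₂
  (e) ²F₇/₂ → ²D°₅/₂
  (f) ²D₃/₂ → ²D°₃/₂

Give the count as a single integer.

(a) forbidden (parity, ΔS, ΔL fail)
(b) forbidden (parity, ΔL, ΔJ fail)
(c) forbidden (ΔL fails)
(d) allowed
(e) allowed
(f) allowed
Total allowed: 3 of 6.

3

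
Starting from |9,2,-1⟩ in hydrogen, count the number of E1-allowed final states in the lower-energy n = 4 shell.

E1 requires Δl = ±1, so l_f ∈ {1, 3}; with 0 ≤ l_f ≤ n_f−1 = 3, the allowed l_f values are {1, 3}.
For l_f = 1: m_f ∈ {m_i−1, m_i, m_i+1} ∩ [−1, 1] = {-1, 0} → 2 states.
For l_f = 3: m_f ∈ {m_i−1, m_i, m_i+1} ∩ [−3, 3] = {-2, -1, 0} → 3 states.
Total: 5.

5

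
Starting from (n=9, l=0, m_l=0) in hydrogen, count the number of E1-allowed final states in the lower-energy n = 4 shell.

E1 requires Δl = ±1, so l_f ∈ {-1, 1}; with 0 ≤ l_f ≤ n_f−1 = 3, the allowed l_f values are {1}.
For l_f = 1: m_f ∈ {m_i−1, m_i, m_i+1} ∩ [−1, 1] = {-1, 0, 1} → 3 states.
Total: 3.

3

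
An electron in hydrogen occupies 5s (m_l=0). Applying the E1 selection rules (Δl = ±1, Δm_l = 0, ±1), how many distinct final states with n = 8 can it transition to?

E1 requires Δl = ±1, so l_f ∈ {-1, 1}; with 0 ≤ l_f ≤ n_f−1 = 7, the allowed l_f values are {1}.
For l_f = 1: m_f ∈ {m_i−1, m_i, m_i+1} ∩ [−1, 1] = {-1, 0, 1} → 3 states.
Total: 3.

3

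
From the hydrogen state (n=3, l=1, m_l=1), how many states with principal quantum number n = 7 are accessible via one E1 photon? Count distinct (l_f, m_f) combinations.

E1 requires Δl = ±1, so l_f ∈ {0, 2}; with 0 ≤ l_f ≤ n_f−1 = 6, the allowed l_f values are {0, 2}.
For l_f = 0: m_f ∈ {m_i−1, m_i, m_i+1} ∩ [−0, 0] = {0} → 1 state.
For l_f = 2: m_f ∈ {m_i−1, m_i, m_i+1} ∩ [−2, 2] = {0, 1, 2} → 3 states.
Total: 4.

4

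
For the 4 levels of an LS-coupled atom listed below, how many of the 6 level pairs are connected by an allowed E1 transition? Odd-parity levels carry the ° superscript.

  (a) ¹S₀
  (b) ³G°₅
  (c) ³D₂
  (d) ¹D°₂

(a)–(b): forbidden (ΔS, ΔL, ΔJ).
(a)–(c): forbidden (parity, ΔS, ΔL, ΔJ).
(a)–(d): forbidden (ΔL, ΔJ).
(b)–(c): forbidden (ΔL, ΔJ).
(b)–(d): forbidden (parity, ΔS, ΔL, ΔJ).
(c)–(d): forbidden (ΔS).
Allowed pairs: 0 of 6.

0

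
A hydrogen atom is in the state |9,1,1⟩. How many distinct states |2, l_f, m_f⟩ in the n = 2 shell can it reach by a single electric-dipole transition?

1

E1 requires Δl = ±1, so l_f ∈ {0, 2}; with 0 ≤ l_f ≤ n_f−1 = 1, the allowed l_f values are {0}.
For l_f = 0: m_f ∈ {m_i−1, m_i, m_i+1} ∩ [−0, 0] = {0} → 1 state.
Total: 1.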